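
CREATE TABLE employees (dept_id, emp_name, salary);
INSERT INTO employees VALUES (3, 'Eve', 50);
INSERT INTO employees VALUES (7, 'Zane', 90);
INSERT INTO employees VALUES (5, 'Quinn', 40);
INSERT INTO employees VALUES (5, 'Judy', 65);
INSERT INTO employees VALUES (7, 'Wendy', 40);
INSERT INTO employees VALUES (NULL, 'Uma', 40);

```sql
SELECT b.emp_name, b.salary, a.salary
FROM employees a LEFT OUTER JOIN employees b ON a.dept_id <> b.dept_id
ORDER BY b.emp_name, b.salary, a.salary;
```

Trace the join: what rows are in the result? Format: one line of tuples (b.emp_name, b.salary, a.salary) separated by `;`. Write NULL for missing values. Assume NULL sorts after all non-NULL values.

LEFT JOIN keeps every row from `employees a`; unmatched rows get NULL for `employees b`'s columns.
Matching on a.dept_id <> b.dept_id. A NULL in a compared column never satisfies the condition.
Matched pairs: 16; unmatched a rows kept: 1.

(Eve, 50, 40); (Eve, 50, 40); (Eve, 50, 65); (Eve, 50, 90); (Judy, 65, 40); (Judy, 65, 50); (Judy, 65, 90); (Quinn, 40, 40); (Quinn, 40, 50); (Quinn, 40, 90); (Wendy, 40, 40); (Wendy, 40, 50); (Wendy, 40, 65); (Zane, 90, 40); (Zane, 90, 50); (Zane, 90, 65); (NULL, NULL, 40)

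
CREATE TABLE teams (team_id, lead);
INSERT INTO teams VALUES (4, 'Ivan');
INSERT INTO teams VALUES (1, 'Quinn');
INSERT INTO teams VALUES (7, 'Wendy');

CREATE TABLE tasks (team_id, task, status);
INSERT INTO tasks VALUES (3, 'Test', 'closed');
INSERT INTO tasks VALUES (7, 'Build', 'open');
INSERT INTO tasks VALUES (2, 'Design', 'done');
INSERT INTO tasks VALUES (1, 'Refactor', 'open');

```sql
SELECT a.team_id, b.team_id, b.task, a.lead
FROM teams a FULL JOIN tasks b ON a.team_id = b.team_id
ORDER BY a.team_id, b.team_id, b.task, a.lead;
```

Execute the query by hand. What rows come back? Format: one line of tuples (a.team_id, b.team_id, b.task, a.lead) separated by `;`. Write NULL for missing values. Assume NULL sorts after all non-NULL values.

FULL OUTER JOIN keeps every row from both sides; unmatched rows get NULL for the other side's columns.
Matching on a.team_id = b.team_id.
Matched pairs: 2; unmatched a rows kept: 1; unmatched b rows kept: 2.

(1, 1, Refactor, Quinn); (4, NULL, NULL, Ivan); (7, 7, Build, Wendy); (NULL, 2, Design, NULL); (NULL, 3, Test, NULL)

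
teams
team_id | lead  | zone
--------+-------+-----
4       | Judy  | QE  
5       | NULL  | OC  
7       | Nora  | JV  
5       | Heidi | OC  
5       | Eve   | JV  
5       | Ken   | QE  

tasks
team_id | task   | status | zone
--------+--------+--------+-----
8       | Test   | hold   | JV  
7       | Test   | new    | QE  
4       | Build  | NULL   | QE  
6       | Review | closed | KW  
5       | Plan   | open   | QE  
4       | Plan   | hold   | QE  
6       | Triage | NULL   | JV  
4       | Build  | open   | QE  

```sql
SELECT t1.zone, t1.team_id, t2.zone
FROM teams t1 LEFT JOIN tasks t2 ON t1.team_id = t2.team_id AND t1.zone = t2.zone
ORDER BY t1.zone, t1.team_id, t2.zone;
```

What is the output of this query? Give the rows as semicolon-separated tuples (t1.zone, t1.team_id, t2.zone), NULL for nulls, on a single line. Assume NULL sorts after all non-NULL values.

LEFT JOIN keeps every row from `teams`; unmatched rows get NULL for `tasks`'s columns.
Matching on t1.team_id = t2.team_id AND t1.zone = t2.zone.
- t1 (team_id=4, zone=QE) pairs with 3 row(s) of t2.
- t1 (team_id=5, zone=OC) has no partner → padded with NULL.
- t1 (team_id=7, zone=JV) has no partner → padded with NULL.
- t1 (team_id=5, zone=OC) has no partner → padded with NULL.
- t1 (team_id=5, zone=JV) has no partner → padded with NULL.
- t1 (team_id=5, zone=QE) pairs with 1 row(s) of t2.
After projecting and ordering:
t1.zone | t1.team_id | t2.zone
JV | 5 | NULL
JV | 7 | NULL
OC | 5 | NULL
OC | 5 | NULL
QE | 4 | QE
QE | 4 | QE
QE | 4 | QE
QE | 5 | QE

(JV, 5, NULL); (JV, 7, NULL); (OC, 5, NULL); (OC, 5, NULL); (QE, 4, QE); (QE, 4, QE); (QE, 4, QE); (QE, 5, QE)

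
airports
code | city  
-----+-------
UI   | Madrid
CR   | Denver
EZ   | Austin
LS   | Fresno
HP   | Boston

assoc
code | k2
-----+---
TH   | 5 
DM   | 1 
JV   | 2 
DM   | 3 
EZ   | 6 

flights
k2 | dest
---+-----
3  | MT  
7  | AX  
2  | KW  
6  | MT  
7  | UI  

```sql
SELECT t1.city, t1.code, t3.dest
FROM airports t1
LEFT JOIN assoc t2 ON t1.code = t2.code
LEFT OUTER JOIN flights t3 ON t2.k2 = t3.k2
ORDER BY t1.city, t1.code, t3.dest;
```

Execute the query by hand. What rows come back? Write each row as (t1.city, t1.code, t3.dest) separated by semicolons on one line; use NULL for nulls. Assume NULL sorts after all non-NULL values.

(Austin, EZ, MT); (Boston, HP, NULL); (Denver, CR, NULL); (Fresno, LS, NULL); (Madrid, UI, NULL)

Evaluate left to right. First `airports t1 LEFT JOIN assoc t2` on code: 5 row(s).
Then LEFT JOIN `flights t3` on k2: each of those 5 rows is kept; rows whose t2.k2 has no match in t3 get NULL for t3's columns.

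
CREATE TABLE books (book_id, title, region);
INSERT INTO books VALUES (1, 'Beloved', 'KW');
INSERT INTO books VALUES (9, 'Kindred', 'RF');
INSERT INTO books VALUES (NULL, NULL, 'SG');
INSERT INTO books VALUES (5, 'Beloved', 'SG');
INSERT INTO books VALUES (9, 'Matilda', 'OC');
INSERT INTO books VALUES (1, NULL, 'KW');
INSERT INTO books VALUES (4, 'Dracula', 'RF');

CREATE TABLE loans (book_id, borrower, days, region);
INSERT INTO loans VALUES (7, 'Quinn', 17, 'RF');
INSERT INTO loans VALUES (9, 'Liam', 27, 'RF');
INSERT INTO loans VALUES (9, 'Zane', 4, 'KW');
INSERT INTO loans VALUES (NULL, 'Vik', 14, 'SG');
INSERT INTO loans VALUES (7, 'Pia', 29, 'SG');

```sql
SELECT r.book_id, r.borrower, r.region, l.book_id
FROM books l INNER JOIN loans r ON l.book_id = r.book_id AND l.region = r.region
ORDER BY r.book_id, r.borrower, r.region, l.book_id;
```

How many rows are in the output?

INNER JOIN keeps only pairs where the ON condition holds.
Matching on l.book_id = r.book_id AND l.region = r.region. A NULL in a compared column never satisfies the condition.
- l[0] book_id=1, region=KW → no match; dropped.
- l[1] book_id=9, region=RF → 1 match(es) in r → 1 row(s).
- l[2] book_id=NULL, region=SG → no match; dropped.
- l[3] book_id=5, region=SG → no match; dropped.
- l[4] book_id=9, region=OC → no match; dropped.
- l[5] book_id=1, region=KW → no match; dropped.
- l[6] book_id=4, region=RF → no match; dropped.
Total: 1 rows.

1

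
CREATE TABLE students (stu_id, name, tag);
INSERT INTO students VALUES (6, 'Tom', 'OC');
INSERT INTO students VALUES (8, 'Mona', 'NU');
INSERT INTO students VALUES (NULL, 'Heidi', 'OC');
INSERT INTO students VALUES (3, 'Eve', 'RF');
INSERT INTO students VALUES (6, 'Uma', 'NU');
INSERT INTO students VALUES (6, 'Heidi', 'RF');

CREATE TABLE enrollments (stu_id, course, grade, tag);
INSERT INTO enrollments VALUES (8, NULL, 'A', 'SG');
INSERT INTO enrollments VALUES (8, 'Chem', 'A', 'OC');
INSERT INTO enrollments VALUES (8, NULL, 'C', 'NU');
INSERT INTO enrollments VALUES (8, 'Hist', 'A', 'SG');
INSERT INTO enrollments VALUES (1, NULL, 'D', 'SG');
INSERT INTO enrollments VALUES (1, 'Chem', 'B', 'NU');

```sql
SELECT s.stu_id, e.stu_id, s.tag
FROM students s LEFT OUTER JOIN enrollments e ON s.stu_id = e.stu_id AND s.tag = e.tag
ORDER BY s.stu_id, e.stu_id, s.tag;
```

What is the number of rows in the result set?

6

LEFT JOIN keeps every row from `students`; unmatched rows get NULL for `enrollments`'s columns.
Matching on s.stu_id = e.stu_id AND s.tag = e.tag. A NULL in a compared column never satisfies the condition.
Matched pairs: 1; unmatched s rows kept: 5.
Total: 1 matched + 5 padded = 6 rows.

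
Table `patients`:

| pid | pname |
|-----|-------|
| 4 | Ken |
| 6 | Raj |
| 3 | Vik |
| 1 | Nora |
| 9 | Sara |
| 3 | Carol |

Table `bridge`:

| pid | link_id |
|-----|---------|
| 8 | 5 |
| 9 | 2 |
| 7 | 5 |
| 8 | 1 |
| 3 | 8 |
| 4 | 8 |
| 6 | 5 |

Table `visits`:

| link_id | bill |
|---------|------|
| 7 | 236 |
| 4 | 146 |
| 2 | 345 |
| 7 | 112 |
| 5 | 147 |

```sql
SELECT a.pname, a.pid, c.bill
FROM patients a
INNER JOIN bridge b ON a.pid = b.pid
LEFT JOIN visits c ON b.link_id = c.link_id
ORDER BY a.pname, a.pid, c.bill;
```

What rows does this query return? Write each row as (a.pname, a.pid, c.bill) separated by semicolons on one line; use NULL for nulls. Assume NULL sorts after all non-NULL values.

Joins associate left-to-right: patients INNER JOIN bridge on pid gives 5 intermediate row(s).
Then LEFT JOIN `visits c` on link_id: each of those 5 rows is kept; rows whose b.link_id has no match in c get NULL for c's columns.

(Carol, 3, NULL); (Ken, 4, NULL); (Raj, 6, 147); (Sara, 9, 345); (Vik, 3, NULL)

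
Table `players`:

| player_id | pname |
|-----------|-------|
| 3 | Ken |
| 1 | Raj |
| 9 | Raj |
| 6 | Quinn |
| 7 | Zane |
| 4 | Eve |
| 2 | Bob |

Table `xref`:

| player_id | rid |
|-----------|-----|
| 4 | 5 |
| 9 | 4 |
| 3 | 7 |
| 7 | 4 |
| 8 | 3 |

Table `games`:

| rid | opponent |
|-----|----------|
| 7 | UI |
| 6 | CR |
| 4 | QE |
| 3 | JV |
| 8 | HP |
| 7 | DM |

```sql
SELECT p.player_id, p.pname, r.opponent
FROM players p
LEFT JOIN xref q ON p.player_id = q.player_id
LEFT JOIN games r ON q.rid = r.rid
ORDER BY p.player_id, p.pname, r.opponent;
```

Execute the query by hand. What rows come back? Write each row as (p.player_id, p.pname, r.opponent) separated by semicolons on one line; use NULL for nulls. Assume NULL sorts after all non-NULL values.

(1, Raj, NULL); (2, Bob, NULL); (3, Ken, DM); (3, Ken, UI); (4, Eve, NULL); (6, Quinn, NULL); (7, Zane, QE); (9, Raj, QE)

Joins associate left-to-right: players LEFT JOIN xref on player_id gives 7 intermediate row(s).
Then LEFT JOIN `games r` on rid: each of those 7 rows is kept; rows whose q.rid has no match in r get NULL for r's columns.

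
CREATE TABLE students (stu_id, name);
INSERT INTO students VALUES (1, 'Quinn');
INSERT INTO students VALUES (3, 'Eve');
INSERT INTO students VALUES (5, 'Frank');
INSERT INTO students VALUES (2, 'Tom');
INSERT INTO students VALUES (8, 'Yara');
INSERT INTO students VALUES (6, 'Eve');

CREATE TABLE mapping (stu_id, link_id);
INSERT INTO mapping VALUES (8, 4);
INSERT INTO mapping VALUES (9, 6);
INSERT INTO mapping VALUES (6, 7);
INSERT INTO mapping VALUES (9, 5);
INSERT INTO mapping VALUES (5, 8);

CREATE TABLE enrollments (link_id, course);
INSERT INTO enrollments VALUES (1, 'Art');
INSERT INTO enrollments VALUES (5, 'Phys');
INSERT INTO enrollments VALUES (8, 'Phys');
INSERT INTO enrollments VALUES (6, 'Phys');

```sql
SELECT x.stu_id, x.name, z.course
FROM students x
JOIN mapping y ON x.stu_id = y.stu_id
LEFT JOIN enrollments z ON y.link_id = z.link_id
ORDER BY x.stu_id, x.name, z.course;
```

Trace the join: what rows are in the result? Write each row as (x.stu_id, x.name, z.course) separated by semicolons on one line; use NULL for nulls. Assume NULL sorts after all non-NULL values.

Joins associate left-to-right: students INNER JOIN mapping on stu_id gives 3 intermediate row(s).
Then LEFT JOIN `enrollments z` on link_id: each of those 3 rows is kept; rows whose y.link_id has no match in z get NULL for z's columns.

(5, Frank, Phys); (6, Eve, NULL); (8, Yara, NULL)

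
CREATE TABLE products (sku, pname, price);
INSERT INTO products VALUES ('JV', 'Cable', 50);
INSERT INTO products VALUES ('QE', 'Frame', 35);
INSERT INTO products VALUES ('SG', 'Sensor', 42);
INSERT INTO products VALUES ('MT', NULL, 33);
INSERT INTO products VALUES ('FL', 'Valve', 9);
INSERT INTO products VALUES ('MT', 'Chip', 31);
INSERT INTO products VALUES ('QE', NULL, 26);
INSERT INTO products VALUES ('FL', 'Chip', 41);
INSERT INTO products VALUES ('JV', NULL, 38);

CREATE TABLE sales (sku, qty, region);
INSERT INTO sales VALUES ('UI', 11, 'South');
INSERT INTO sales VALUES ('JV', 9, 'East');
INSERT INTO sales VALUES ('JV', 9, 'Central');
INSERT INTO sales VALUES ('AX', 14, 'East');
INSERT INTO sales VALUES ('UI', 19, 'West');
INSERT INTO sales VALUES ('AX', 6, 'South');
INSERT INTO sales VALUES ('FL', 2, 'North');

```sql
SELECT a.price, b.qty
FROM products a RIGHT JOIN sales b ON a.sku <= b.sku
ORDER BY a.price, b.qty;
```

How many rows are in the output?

30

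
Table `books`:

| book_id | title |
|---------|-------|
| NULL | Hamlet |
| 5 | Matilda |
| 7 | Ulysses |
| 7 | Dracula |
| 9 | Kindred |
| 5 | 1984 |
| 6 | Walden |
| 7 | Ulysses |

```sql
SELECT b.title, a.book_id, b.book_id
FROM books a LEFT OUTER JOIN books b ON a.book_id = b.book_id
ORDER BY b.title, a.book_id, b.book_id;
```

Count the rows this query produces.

16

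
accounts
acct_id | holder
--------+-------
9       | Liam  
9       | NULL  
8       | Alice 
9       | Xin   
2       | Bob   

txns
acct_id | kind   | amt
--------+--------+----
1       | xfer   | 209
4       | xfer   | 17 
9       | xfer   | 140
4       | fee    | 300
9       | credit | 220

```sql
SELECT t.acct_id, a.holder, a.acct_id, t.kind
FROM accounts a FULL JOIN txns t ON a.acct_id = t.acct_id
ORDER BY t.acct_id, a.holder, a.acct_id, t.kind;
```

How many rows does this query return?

FULL OUTER JOIN keeps every row from both sides; unmatched rows get NULL for the other side's columns.
Matching on a.acct_id = t.acct_id.
- a (acct_id=9) pairs with 2 row(s) of t.
- a (acct_id=9) pairs with 2 row(s) of t.
- a (acct_id=8) has no partner → padded with NULL.
- a (acct_id=9) pairs with 2 row(s) of t.
- a (acct_id=2) has no partner → padded with NULL.
- 3 t row(s) had no a match → kept, a columns NULL.
Total: 6 matched + 5 padded = 11 rows.

11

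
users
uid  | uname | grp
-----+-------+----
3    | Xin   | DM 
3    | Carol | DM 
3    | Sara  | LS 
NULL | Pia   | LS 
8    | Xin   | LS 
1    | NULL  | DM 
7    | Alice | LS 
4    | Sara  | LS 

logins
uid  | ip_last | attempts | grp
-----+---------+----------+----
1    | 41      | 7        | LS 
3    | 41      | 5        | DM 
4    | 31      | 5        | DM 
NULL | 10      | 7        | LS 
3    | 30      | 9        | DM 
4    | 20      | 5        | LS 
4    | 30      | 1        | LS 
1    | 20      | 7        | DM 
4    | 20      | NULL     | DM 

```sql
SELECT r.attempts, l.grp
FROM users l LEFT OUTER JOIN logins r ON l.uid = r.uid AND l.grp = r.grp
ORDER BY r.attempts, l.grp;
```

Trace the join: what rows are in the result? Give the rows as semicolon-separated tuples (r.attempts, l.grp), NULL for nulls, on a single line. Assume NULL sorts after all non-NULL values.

(1, LS); (5, DM); (5, DM); (5, LS); (7, DM); (9, DM); (9, DM); (NULL, LS); (NULL, LS); (NULL, LS); (NULL, LS)

LEFT JOIN keeps every row from `users`; unmatched rows get NULL for `logins`'s columns.
Matching on l.uid = r.uid AND l.grp = r.grp. A NULL in a compared column never satisfies the condition.
Matched pairs: 7; unmatched l rows kept: 4.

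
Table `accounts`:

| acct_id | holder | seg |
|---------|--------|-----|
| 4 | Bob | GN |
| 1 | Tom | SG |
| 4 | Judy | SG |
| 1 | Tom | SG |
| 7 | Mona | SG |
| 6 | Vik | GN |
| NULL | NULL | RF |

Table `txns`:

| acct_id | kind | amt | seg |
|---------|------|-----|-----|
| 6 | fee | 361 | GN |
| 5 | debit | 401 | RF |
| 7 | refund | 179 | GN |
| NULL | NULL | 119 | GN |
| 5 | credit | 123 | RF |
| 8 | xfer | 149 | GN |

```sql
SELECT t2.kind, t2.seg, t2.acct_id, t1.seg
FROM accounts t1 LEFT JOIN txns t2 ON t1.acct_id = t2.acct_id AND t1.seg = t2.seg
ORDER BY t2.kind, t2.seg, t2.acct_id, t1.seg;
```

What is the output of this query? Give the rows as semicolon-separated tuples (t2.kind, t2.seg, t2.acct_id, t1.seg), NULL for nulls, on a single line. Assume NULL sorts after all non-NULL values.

LEFT JOIN keeps every row from `accounts`; unmatched rows get NULL for `txns`'s columns.
Matching on t1.acct_id = t2.acct_id AND t1.seg = t2.seg. A NULL in a compared column never satisfies the condition.
Matched pairs: 1; unmatched t1 rows kept: 6.

(fee, GN, 6, GN); (NULL, NULL, NULL, GN); (NULL, NULL, NULL, RF); (NULL, NULL, NULL, SG); (NULL, NULL, NULL, SG); (NULL, NULL, NULL, SG); (NULL, NULL, NULL, SG)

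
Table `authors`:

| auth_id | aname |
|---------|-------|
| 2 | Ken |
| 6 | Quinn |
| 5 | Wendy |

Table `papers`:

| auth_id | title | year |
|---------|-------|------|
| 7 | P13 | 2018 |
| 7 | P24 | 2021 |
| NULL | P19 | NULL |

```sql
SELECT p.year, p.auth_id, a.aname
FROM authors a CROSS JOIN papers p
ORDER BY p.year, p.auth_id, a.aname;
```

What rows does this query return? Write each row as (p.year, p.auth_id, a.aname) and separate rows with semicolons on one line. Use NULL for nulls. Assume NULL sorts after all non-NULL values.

CROSS JOIN pairs every row of `authors` with every row of `papers`: 3 × 3 = 9 rows.

(2018, 7, Ken); (2018, 7, Quinn); (2018, 7, Wendy); (2021, 7, Ken); (2021, 7, Quinn); (2021, 7, Wendy); (NULL, NULL, Ken); (NULL, NULL, Quinn); (NULL, NULL, Wendy)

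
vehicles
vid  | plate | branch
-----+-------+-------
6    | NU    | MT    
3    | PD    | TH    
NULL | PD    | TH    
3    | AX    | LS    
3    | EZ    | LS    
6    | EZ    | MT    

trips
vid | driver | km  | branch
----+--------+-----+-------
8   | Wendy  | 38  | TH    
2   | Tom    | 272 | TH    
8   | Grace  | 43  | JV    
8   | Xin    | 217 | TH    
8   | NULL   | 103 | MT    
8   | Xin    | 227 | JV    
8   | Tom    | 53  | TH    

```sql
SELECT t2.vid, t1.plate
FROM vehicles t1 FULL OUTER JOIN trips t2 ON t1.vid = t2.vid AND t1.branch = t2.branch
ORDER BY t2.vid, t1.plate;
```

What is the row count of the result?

13

FULL OUTER JOIN keeps every row from both sides; unmatched rows get NULL for the other side's columns.
Matching on t1.vid = t2.vid AND t1.branch = t2.branch. A NULL in a compared column never satisfies the condition.
- t1 (vid=6, branch=MT) has no partner → padded with NULL.
- t1 (vid=3, branch=TH) has no partner → padded with NULL.
- t1 (vid=NULL, branch=TH) has no partner → padded with NULL.
- t1 (vid=3, branch=LS) has no partner → padded with NULL.
- t1 (vid=3, branch=LS) has no partner → padded with NULL.
- t1 (vid=6, branch=MT) has no partner → padded with NULL.
- plus 7 unmatched t2 row(s), each kept with NULL t1 columns.
Total: 0 matched + 13 padded = 13 rows.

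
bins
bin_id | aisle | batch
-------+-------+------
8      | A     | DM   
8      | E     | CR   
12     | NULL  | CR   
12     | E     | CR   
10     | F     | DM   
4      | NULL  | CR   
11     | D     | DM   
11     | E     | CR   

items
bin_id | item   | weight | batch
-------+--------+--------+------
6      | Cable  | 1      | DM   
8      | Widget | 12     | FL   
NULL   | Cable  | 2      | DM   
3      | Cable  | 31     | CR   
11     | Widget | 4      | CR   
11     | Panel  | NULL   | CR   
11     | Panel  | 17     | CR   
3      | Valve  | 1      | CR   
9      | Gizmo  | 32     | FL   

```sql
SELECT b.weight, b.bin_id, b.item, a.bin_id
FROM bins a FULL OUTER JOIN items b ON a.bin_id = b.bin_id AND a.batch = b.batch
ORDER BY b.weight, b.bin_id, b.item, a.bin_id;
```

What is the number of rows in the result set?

FULL OUTER JOIN keeps every row from both sides; unmatched rows get NULL for the other side's columns.
Matching on a.bin_id = b.bin_id AND a.batch = b.batch. A NULL in a compared column never satisfies the condition.
- a row (bin_id=8, batch=DM): no match → kept, b columns NULL.
- a row (bin_id=8, batch=CR): no match → kept, b columns NULL.
- a row (bin_id=12, batch=CR): no match → kept, b columns NULL.
- a row (bin_id=12, batch=CR): no match → kept, b columns NULL.
- a row (bin_id=10, batch=DM): no match → kept, b columns NULL.
- a row (bin_id=4, batch=CR): no match → kept, b columns NULL.
- a row (bin_id=11, batch=DM): no match → kept, b columns NULL.
- a row (bin_id=11, batch=CR): matches 3 b row(s) → 3 output row(s).
- plus 6 unmatched b row(s), each kept with NULL a columns.
Total: 3 matched + 13 padded = 16 rows.

16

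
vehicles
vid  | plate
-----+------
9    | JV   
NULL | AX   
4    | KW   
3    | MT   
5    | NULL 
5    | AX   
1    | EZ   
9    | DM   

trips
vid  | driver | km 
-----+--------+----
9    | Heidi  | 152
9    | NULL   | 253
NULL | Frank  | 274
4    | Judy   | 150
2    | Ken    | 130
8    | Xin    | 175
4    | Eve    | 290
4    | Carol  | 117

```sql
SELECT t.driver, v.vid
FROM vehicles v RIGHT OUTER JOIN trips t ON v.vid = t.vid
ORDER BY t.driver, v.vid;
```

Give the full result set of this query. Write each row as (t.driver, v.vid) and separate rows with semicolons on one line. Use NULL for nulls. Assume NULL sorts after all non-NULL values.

(Carol, 4); (Eve, 4); (Frank, NULL); (Heidi, 9); (Heidi, 9); (Judy, 4); (Ken, NULL); (Xin, NULL); (NULL, 9); (NULL, 9)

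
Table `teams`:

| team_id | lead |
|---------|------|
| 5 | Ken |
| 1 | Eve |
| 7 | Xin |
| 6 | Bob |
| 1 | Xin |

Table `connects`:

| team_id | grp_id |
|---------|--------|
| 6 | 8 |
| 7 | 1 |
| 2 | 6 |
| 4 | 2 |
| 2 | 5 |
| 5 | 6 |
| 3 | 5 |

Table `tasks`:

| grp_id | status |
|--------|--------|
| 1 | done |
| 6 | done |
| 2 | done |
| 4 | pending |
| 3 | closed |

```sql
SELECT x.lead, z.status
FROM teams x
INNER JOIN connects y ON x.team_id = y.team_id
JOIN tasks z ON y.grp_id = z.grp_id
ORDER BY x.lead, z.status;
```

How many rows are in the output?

2

Step 1 — x INNER JOIN y on team_id → 3 row(s).
Then INNER JOIN `tasks z` on grp_id: keep only rows whose y.grp_id appears in z.
Result: 2 row(s).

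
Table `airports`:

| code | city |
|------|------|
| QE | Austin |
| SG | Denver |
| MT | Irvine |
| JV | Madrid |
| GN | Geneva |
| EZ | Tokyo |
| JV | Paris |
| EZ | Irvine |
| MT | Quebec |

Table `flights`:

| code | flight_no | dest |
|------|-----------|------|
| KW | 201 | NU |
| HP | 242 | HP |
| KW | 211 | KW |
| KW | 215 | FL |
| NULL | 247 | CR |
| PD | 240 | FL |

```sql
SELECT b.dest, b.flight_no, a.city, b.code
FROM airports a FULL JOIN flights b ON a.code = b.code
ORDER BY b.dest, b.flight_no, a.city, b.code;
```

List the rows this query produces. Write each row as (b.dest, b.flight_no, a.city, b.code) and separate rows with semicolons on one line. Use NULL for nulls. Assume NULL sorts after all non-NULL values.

(CR, 247, NULL, NULL); (FL, 215, NULL, KW); (FL, 240, NULL, PD); (HP, 242, NULL, HP); (KW, 211, NULL, KW); (NU, 201, NULL, KW); (NULL, NULL, Austin, NULL); (NULL, NULL, Denver, NULL); (NULL, NULL, Geneva, NULL); (NULL, NULL, Irvine, NULL); (NULL, NULL, Irvine, NULL); (NULL, NULL, Madrid, NULL); (NULL, NULL, Paris, NULL); (NULL, NULL, Quebec, NULL); (NULL, NULL, Tokyo, NULL)

FULL OUTER JOIN keeps every row from both sides; unmatched rows get NULL for the other side's columns.
Matching on a.code = b.code. A NULL in a compared column never satisfies the condition.
Matched pairs: 0; unmatched a rows kept: 9; unmatched b rows kept: 6.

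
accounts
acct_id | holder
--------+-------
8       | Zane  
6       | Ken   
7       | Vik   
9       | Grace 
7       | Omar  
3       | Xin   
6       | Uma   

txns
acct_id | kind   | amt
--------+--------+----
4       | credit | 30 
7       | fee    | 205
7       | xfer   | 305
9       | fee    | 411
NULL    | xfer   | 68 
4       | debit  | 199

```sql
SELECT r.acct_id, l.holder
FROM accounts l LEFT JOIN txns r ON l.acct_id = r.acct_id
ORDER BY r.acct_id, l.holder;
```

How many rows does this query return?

LEFT JOIN keeps every row from `accounts`; unmatched rows get NULL for `txns`'s columns.
Matching on l.acct_id = r.acct_id. A NULL in a compared column never satisfies the condition.
- l row (acct_id=8): no match → kept, r columns NULL.
- l row (acct_id=6): no match → kept, r columns NULL.
- l row (acct_id=7): matches 2 r row(s) → 2 output row(s).
- l row (acct_id=9): matches 1 r row(s) → 1 output row(s).
- l row (acct_id=7): matches 2 r row(s) → 2 output row(s).
- l row (acct_id=3): no match → kept, r columns NULL.
- l row (acct_id=6): no match → kept, r columns NULL.
Total: 5 matched + 4 padded = 9 rows.

9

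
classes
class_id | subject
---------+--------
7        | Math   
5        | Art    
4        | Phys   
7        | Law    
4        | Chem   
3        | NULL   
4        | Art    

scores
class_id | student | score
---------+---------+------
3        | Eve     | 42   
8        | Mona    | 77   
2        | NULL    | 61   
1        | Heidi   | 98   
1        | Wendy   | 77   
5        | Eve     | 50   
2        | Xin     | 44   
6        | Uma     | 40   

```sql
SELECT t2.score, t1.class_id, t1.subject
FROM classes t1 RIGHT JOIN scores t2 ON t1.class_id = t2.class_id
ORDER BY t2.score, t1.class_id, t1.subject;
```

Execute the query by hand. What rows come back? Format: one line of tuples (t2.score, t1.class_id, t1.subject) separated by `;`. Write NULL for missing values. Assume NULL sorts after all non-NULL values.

RIGHT JOIN keeps every row from `scores`; unmatched rows get NULL for `classes`'s columns.
Matching on t1.class_id = t2.class_id.
Matched pairs: 2; unmatched t2 rows kept: 6.

(40, NULL, NULL); (42, 3, NULL); (44, NULL, NULL); (50, 5, Art); (61, NULL, NULL); (77, NULL, NULL); (77, NULL, NULL); (98, NULL, NULL)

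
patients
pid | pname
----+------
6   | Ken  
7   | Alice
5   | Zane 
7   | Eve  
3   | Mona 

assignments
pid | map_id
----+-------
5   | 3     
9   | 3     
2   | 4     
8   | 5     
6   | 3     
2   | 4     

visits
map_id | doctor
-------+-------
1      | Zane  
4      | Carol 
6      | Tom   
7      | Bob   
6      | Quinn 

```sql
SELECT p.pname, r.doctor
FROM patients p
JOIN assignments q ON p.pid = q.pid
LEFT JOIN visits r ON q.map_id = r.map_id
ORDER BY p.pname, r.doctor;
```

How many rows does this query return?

2

Evaluate left to right. First `patients p INNER JOIN assignments q` on pid: 2 row(s).
Then LEFT JOIN `visits r` on map_id: each of those 2 rows is kept; rows whose q.map_id has no match in r get NULL for r's columns.
Result: 2 row(s).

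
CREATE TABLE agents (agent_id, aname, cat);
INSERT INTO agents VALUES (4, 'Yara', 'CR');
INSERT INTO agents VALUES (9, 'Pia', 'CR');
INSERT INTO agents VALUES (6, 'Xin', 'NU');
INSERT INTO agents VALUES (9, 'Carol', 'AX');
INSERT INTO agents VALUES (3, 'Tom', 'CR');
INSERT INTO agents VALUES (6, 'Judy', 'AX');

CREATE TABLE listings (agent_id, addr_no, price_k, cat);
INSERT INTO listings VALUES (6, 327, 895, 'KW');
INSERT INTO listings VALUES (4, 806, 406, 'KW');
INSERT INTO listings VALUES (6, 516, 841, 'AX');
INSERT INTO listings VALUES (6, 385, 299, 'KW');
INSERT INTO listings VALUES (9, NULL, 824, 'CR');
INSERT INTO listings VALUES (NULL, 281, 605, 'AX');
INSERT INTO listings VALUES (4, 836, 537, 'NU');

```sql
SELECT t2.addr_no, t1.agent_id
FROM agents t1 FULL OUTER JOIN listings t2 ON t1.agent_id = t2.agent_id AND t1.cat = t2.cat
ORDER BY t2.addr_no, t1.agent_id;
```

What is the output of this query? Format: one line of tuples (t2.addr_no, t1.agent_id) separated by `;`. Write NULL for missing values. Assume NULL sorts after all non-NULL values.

(281, NULL); (327, NULL); (385, NULL); (516, 6); (806, NULL); (836, NULL); (NULL, 3); (NULL, 4); (NULL, 6); (NULL, 9); (NULL, 9)

FULL OUTER JOIN keeps every row from both sides; unmatched rows get NULL for the other side's columns.
Matching on t1.agent_id = t2.agent_id AND t1.cat = t2.cat. A NULL in a compared column never satisfies the condition.
Matched pairs: 2; unmatched t1 rows kept: 4; unmatched t2 rows kept: 5.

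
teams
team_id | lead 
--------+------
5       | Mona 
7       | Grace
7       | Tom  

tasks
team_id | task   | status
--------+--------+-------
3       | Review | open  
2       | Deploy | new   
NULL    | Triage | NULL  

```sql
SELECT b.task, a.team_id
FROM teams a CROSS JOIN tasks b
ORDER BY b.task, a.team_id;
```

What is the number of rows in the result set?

9

CROSS JOIN pairs every row of `teams` with every row of `tasks`: 3 × 3 = 9 rows.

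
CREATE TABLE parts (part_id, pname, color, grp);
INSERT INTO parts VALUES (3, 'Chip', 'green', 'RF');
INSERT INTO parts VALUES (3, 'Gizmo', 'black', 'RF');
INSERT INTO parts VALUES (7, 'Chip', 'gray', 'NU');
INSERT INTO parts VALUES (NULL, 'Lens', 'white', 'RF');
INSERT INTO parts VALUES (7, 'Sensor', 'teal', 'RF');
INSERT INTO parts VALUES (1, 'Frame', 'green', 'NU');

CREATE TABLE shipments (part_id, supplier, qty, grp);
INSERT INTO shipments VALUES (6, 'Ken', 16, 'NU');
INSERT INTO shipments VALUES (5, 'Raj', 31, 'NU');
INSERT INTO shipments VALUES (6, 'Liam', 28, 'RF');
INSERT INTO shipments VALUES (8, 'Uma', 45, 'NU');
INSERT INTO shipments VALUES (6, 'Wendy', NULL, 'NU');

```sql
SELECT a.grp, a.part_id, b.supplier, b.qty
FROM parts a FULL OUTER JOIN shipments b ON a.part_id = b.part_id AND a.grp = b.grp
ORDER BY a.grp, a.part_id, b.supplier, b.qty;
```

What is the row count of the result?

11

FULL OUTER JOIN keeps every row from both sides; unmatched rows get NULL for the other side's columns.
Matching on a.part_id = b.part_id AND a.grp = b.grp. A NULL in a compared column never satisfies the condition.
- a row (part_id=3, grp=RF): no match → kept, b columns NULL.
- a row (part_id=3, grp=RF): no match → kept, b columns NULL.
- a row (part_id=7, grp=NU): no match → kept, b columns NULL.
- a row (part_id=NULL, grp=RF): no match → kept, b columns NULL.
- a row (part_id=7, grp=RF): no match → kept, b columns NULL.
- a row (part_id=1, grp=NU): no match → kept, b columns NULL.
- 5 row(s) from b found no a partner → padded with NULL.
Total: 0 matched + 11 padded = 11 rows.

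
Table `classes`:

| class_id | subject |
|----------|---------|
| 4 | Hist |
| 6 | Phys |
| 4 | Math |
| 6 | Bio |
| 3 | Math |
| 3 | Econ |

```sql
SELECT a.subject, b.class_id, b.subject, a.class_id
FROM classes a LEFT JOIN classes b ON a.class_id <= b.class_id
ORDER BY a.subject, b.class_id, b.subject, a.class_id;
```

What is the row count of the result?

LEFT JOIN keeps every row from `classes a`; unmatched rows get NULL for `classes b`'s columns.
Matching on a.class_id <= b.class_id.
- a[0] class_id=4 → 4 match(es) in b → 4 row(s).
- a[1] class_id=6 → 2 match(es) in b → 2 row(s).
- a[2] class_id=4 → 4 match(es) in b → 4 row(s).
- a[3] class_id=6 → 2 match(es) in b → 2 row(s).
- a[4] class_id=3 → 6 match(es) in b → 6 row(s).
- a[5] class_id=3 → 6 match(es) in b → 6 row(s).
Total: 24 rows.

24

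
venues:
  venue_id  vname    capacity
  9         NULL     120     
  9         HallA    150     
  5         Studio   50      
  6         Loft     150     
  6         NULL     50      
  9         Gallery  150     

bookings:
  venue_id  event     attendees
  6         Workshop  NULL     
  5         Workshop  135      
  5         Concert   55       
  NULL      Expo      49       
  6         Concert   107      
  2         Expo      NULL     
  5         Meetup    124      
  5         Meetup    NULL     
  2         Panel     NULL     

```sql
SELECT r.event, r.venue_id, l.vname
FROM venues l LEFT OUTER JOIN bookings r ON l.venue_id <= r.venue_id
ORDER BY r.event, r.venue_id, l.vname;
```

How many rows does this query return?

13

LEFT JOIN keeps every row from `venues`; unmatched rows get NULL for `bookings`'s columns.
Matching on l.venue_id <= r.venue_id. A NULL in a compared column never satisfies the condition.
- l row (venue_id=9): no match → kept, r columns NULL.
- l row (venue_id=9): no match → kept, r columns NULL.
- l row (venue_id=5): matches 6 r row(s) → 6 output row(s).
- l row (venue_id=6): matches 2 r row(s) → 2 output row(s).
- l row (venue_id=6): matches 2 r row(s) → 2 output row(s).
- l row (venue_id=9): no match → kept, r columns NULL.
Total: 10 matched + 3 padded = 13 rows.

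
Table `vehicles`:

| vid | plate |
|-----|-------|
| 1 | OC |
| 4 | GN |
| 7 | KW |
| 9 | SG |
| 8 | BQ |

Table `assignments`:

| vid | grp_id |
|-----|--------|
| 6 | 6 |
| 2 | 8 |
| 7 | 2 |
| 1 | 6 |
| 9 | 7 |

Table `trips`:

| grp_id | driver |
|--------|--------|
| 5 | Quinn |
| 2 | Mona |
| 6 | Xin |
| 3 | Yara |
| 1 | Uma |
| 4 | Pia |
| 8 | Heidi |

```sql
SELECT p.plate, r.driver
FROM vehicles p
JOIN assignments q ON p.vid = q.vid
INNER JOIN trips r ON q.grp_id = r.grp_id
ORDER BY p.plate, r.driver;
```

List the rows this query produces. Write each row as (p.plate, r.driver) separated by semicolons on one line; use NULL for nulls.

(KW, Mona); (OC, Xin)

Step 1 — p INNER JOIN q on vid → 3 row(s).
Then INNER JOIN `trips r` on grp_id: keep only rows whose q.grp_id appears in r.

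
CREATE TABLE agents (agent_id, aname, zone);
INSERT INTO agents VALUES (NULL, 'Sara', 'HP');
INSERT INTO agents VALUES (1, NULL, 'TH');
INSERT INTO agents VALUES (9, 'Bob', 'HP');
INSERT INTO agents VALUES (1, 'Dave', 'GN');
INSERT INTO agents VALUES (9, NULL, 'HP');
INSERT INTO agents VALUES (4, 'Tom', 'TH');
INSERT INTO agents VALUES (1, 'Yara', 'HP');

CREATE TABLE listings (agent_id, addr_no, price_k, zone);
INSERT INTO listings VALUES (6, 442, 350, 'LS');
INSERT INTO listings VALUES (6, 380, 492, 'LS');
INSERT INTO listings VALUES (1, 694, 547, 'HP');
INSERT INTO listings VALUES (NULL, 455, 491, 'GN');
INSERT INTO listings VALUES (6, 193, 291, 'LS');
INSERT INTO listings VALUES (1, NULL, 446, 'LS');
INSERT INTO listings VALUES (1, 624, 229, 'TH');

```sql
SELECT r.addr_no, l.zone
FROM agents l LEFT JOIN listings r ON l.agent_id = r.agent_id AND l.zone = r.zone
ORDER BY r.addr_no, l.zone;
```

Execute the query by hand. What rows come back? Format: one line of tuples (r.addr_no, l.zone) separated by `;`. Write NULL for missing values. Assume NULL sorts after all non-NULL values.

LEFT JOIN keeps every row from `agents`; unmatched rows get NULL for `listings`'s columns.
Matching on l.agent_id = r.agent_id AND l.zone = r.zone. A NULL in a compared column never satisfies the condition.
Matched pairs: 2; unmatched l rows kept: 5.

(624, TH); (694, HP); (NULL, GN); (NULL, HP); (NULL, HP); (NULL, HP); (NULL, TH)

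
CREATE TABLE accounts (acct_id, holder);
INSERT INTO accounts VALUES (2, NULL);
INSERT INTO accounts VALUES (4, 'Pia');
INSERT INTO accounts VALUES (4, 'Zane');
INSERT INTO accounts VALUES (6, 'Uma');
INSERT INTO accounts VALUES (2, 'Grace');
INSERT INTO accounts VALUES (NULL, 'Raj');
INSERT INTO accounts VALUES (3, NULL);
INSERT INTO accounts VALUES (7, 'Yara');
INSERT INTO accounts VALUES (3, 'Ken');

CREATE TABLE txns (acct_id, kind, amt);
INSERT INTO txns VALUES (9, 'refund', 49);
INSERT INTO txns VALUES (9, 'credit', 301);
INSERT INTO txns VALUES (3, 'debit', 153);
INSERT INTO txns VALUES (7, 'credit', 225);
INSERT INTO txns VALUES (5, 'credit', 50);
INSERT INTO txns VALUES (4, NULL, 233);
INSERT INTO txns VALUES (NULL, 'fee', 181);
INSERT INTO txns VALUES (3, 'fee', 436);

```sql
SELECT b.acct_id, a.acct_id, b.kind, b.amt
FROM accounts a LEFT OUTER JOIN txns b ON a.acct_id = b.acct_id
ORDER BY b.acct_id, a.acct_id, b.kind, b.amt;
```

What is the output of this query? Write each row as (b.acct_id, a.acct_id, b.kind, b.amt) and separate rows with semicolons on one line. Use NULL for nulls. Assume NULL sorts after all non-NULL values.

(3, 3, debit, 153); (3, 3, debit, 153); (3, 3, fee, 436); (3, 3, fee, 436); (4, 4, NULL, 233); (4, 4, NULL, 233); (7, 7, credit, 225); (NULL, 2, NULL, NULL); (NULL, 2, NULL, NULL); (NULL, 6, NULL, NULL); (NULL, NULL, NULL, NULL)

LEFT JOIN keeps every row from `accounts`; unmatched rows get NULL for `txns`'s columns.
Matching on a.acct_id = b.acct_id. A NULL in a compared column never satisfies the condition.
- a (acct_id=2) has no partner → padded with NULL.
- a (acct_id=4) pairs with 1 row(s) of b.
- a (acct_id=4) pairs with 1 row(s) of b.
- a (acct_id=6) has no partner → padded with NULL.
- a (acct_id=2) has no partner → padded with NULL.
- a (acct_id=NULL) has no partner → padded with NULL.
- a (acct_id=3) pairs with 2 row(s) of b.
- a (acct_id=7) pairs with 1 row(s) of b.
- a (acct_id=3) pairs with 2 row(s) of b.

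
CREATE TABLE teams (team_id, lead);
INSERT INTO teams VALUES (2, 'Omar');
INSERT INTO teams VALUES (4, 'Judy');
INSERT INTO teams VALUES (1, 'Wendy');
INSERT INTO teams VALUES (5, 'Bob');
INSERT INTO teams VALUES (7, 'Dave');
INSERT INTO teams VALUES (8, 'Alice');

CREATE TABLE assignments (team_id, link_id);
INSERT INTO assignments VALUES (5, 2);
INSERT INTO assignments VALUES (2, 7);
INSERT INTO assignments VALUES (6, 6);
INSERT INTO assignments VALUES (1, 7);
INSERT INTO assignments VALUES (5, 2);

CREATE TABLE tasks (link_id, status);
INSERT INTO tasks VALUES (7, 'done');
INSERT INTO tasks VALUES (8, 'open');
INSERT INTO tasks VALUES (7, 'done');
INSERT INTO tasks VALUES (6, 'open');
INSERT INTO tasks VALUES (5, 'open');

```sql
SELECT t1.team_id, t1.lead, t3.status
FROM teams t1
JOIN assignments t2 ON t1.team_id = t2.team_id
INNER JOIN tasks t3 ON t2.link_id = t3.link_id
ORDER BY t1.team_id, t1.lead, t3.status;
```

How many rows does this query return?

Step 1 — t1 INNER JOIN t2 on team_id → 4 row(s).
Then INNER JOIN `tasks t3` on link_id: keep only rows whose t2.link_id appears in t3.
Result: 4 row(s).

4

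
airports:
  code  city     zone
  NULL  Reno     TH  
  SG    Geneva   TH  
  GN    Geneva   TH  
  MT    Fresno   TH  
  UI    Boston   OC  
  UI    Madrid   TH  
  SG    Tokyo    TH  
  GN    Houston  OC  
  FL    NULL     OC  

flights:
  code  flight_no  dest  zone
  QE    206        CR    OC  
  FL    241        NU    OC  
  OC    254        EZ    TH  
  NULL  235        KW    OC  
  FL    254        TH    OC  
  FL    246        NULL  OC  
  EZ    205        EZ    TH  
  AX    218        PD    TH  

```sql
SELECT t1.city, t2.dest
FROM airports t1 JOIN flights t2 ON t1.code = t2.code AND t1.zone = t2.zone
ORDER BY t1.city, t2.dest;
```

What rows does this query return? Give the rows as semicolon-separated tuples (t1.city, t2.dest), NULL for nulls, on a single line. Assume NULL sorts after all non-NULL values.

(NULL, NU); (NULL, TH); (NULL, NULL)

INNER JOIN keeps only pairs where the ON condition holds.
Matching on t1.code = t2.code AND t1.zone = t2.zone. A NULL in a compared column never satisfies the condition.
- t1[0] code=NULL, zone=TH → no match; dropped.
- t1[1] code=SG, zone=TH → no match; dropped.
- t1[2] code=GN, zone=TH → no match; dropped.
- t1[3] code=MT, zone=TH → no match; dropped.
- t1[4] code=UI, zone=OC → no match; dropped.
- t1[5] code=UI, zone=TH → no match; dropped.
- t1[6] code=SG, zone=TH → no match; dropped.
- t1[7] code=GN, zone=OC → no match; dropped.
- t1[8] code=FL, zone=OC → 3 match(es) in t2 → 3 row(s).
After projecting and ordering:
t1.city | t2.dest
NULL | NU
NULL | TH
NULL | NULL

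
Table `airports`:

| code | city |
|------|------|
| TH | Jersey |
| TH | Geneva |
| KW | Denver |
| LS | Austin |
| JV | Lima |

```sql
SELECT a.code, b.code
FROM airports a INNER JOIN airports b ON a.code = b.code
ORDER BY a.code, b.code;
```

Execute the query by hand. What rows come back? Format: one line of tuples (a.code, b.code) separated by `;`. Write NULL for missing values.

(JV, JV); (KW, KW); (LS, LS); (TH, TH); (TH, TH); (TH, TH); (TH, TH)

INNER JOIN keeps only pairs where the ON condition holds.
Matching on a.code = b.code.
- code=TH: 2 matching b row(s), so 2 row(s) emitted.
- code=TH: 2 matching b row(s), so 2 row(s) emitted.
- code=KW: 1 matching b row(s), so 1 row(s) emitted.
- code=LS: 1 matching b row(s), so 1 row(s) emitted.
- code=JV: 1 matching b row(s), so 1 row(s) emitted.
After projecting and ordering:
a.code | b.code
JV | JV
KW | KW
LS | LS
TH | TH
TH | TH
TH | TH
TH | TH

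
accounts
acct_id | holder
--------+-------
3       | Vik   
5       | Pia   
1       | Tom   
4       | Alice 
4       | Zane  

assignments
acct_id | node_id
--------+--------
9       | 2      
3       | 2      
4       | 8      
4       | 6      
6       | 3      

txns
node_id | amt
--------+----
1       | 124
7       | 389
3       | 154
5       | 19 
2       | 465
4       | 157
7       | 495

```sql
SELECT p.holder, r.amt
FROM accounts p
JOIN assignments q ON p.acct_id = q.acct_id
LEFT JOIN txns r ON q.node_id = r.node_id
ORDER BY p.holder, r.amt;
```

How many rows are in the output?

Evaluate left to right. First `accounts p INNER JOIN assignments q` on acct_id: 5 row(s).
Then LEFT JOIN `txns r` on node_id: each of those 5 rows is kept; rows whose q.node_id has no match in r get NULL for r's columns.
Result: 5 row(s).

5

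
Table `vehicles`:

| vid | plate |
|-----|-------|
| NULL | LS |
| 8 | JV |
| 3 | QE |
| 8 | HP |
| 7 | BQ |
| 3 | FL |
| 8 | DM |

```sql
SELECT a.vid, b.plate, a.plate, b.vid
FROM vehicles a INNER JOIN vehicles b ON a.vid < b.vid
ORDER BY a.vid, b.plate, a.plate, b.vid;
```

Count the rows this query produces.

11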